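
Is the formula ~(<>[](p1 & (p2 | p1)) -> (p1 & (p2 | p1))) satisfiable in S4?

Yes, satisfiable

1. ~(<>[](p1 & (p2 | p1)) -> (p1 & (p2 | p1))), u
2. <>[](p1 & (p2 | p1)), u   [~->-rule on 1]
3. ~(p1 & (p2 | p1)), u   [~->-rule on 1]
4. ~(p2 | p1), u   [~&-rule on 3 (branches; this branch)]
5. ~p2, u   [~|-rule on 4]
6. ~p1, u   [~|-rule on 4]
7. [](p1 & (p2 | p1)), v   [<>-rule on 2: fresh world v, uRv]
8. p1 & (p2 | p1), v   [[]-rule on 7 via vRv]
9. p1, v   [&-rule on 8]
10. p2 | p1, v   [&-rule on 8]
Accessibility: uRu, uRv, vRv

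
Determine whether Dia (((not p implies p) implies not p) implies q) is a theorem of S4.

Invalid (countermodel exists)

Tableau for the negation not Dia (((not p implies p) implies not p) implies q):
1. not Dia (((not p implies p) implies not p) implies q), u
2. not (((not p implies p) implies not p) implies q), u
3. (not p implies p) implies not p, u
4. not q, u
5. not p, u
Accessibility: uRu
The negation has an open branch (countermodel exists).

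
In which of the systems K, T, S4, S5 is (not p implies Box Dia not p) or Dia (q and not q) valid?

S5-tableau for the negation not ((not p implies Box Dia not p) or Dia (q and not q)):
1. not ((not p implies Box Dia not p) or Dia (q and not q)), u
2. not (not p implies Box Dia not p), u
3. not Dia (q and not q), u
4. not p, u
5. not Box Dia not p, u
6. not (q and not q), u
7. q, u
8. not Dia not p, v
9. not (q and not q), v
10. p, u
Accessibility: uRu, uRv, vRu, vRv
Branch closes: p and not p both at u.
Every branch closes (one shown): valid in S5.
S4-tableau for the negation not ((not p implies Box Dia not p) or Dia (q and not q)):
1. not ((not p implies Box Dia not p) or Dia (q and not q)), u
2. not (not p implies Box Dia not p), u
3. not Dia (q and not q), u
4. not p, u
5. not Box Dia not p, u
6. not (q and not q), u
7. q, u
8. not Dia not p, v
9. not (q and not q), v
10. p, v
11. q, v
Accessibility: uRu, uRv, vRv
Complete open branch: countermodel on an S4-frame, so not valid in S4, nor in K, T (the same frame is also a K-frame and a T-frame).

S5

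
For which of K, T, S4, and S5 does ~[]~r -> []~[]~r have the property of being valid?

S5-tableau for the negation ~(~[]~r -> []~[]~r):
1. ~(~[]~r -> []~[]~r), w0
2. ~[]~r, w0
3. ~[]~[]~r, w0
4. r, w1
5. []~r, w2
6. ~r, w0
7. ~r, w1
Accessibility: w0Rw0, w0Rw1, w0Rw2, w1Rw0, w1Rw1, w1Rw2, w2Rw0, w2Rw1, w2Rw2
Branch closes: r and ~r both at w1.
Every branch closes (one shown): valid in S5.
S4-tableau for the negation ~(~[]~r -> []~[]~r):
1. ~(~[]~r -> []~[]~r), w0
2. ~[]~r, w0
3. ~[]~[]~r, w0
4. r, w1
5. []~r, w2
6. ~r, w2
Accessibility: w0Rw0, w0Rw1, w0Rw2, w1Rw1, w2Rw2
Complete open branch: countermodel on an S4-frame, so not valid in S4, nor in K, T (the same frame is also a K-frame and a T-frame).

S5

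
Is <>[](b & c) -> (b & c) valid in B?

Valid

Tableau for the negation ~(<>[](b & c) -> (b & c)):
1. ~(<>[](b & c) -> (b & c)), u
2. <>[](b & c), u   [~->-rule on 1]
3. ~(b & c), u   [~->-rule on 1]
4. ~c, u   [~&-rule on 3 (branches; this branch)]
5. [](b & c), v   [<>-rule on 2: fresh world v, uRv]
6. b & c, u   [[]-rule on 5 via vRu]
7. b, u   [&-rule on 6]
8. c, u   [&-rule on 6]
Accessibility: uRu, uRv, vRu, vRv
Branch closes: c and ~c both at u.
Every branch of the negation's tableau closes; the branch above is one of them.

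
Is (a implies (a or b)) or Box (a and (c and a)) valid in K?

Tableau for the negation not ((a implies (a or b)) or Box (a and (c and a))):
1. not ((a implies (a or b)) or Box (a and (c and a))), w0
2. not (a implies (a or b)), w0   [neg-or-rule on 1]
3. not Box (a and (c and a)), w0   [neg-or-rule on 1]
4. a, w0   [neg-implies-rule on 2]
5. not (a or b), w0   [neg-implies-rule on 2]
6. not a, w0   [neg-or-rule on 5]
7. not b, w0   [neg-or-rule on 5]
Branch closes: a and not a both at w0.
Every branch of the negation's tableau closes; the branch above is one of them.

Valid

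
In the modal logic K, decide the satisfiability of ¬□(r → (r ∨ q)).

1. ¬□(r → (r ∨ q)), 0
2. ¬(r → (r ∨ q)), 1
3. r, 1
4. ¬(r ∨ q), 1
5. ¬r, 1
6. ¬q, 1
Accessibility: 0R1
Branch closes: r and ¬r both at 1.
All branches of the tableau close; one closing branch shown above.

Unsatisfiable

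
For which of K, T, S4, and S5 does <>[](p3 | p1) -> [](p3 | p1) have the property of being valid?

S5

S5-tableau for the negation ~(<>[](p3 | p1) -> [](p3 | p1)):
1. ~(<>[](p3 | p1) -> [](p3 | p1)), 0
2. <>[](p3 | p1), 0
3. ~[](p3 | p1), 0
4. [](p3 | p1), 1
5. p3 | p1, 0
6. p3 | p1, 1
7. p1, 0
8. p1, 1
9. ~(p3 | p1), 2
10. ~p3, 2
11. ~p1, 2
12. p3 | p1, 2
13. p1, 2
Accessibility: 0R0, 0R1, 0R2, 1R0, 1R1, 1R2, 2R0, 2R1, 2R2
Branch closes: p1 and ~p1 both at 2.
Every branch closes (one shown): valid in S5.
S4-tableau for the negation ~(<>[](p3 | p1) -> [](p3 | p1)):
1. ~(<>[](p3 | p1) -> [](p3 | p1)), 0
2. <>[](p3 | p1), 0
3. ~[](p3 | p1), 0
4. [](p3 | p1), 1
5. p3 | p1, 1
6. p1, 1
7. ~(p3 | p1), 2
8. ~p3, 2
9. ~p1, 2
Accessibility: 0R0, 0R1, 0R2, 1R1, 2R2
Complete open branch: countermodel on an S4-frame, so not valid in S4, nor in K, T (the same frame is also a K-frame and a T-frame).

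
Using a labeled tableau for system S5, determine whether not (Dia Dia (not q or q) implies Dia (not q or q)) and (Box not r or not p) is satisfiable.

No, unsatisfiable

1. not (Dia Dia (not q or q) implies Dia (not q or q)) and (Box not r or not p), u
2. not (Dia Dia (not q or q) implies Dia (not q or q)), u
3. Box not r or not p, u
4. Dia Dia (not q or q), u
5. not Dia (not q or q), u
6. not (not q or q), u
7. q, u
8. not q, u
Accessibility: uRu
Branch closes: q and not q both at u.
All branches of the tableau close; one closing branch shown above.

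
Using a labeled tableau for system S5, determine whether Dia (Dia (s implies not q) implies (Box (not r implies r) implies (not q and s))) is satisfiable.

Satisfiable

1. Dia (Dia (s implies not q) implies (Box (not r implies r) implies (not q and s))), w0
2. Dia (s implies not q) implies (Box (not r implies r) implies (not q and s)), w1
3. Box (not r implies r) implies (not q and s), w1
4. not q and s, w1
5. not q, w1
6. s, w1
Accessibility: w0Rw0, w0Rw1, w1Rw0, w1Rw1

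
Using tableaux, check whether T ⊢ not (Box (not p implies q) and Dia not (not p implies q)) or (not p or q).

Tableau for the negation not (not (Box (not p implies q) and Dia not (not p implies q)) or (not p or q)):
1. not (not (Box (not p implies q) and Dia not (not p implies q)) or (not p or q)), 0
2. Box (not p implies q) and Dia not (not p implies q), 0   [neg-or-rule on 1]
3. not (not p or q), 0   [neg-or-rule on 1]
4. Box (not p implies q), 0   [and-rule on 2]
5. Dia not (not p implies q), 0   [and-rule on 2]
6. p, 0   [neg-or-rule on 3]
7. not q, 0   [neg-or-rule on 3]
8. not p implies q, 0   [Box-rule on 4 via 0R0]
9. not (not p implies q), 1   [Dia-rule on 5: fresh world 1, 0R1]
10. not p, 1   [neg-implies-rule on 9]
11. not q, 1   [neg-implies-rule on 9]
12. not p implies q, 1   [Box-rule on 4 via 0R1]
13. q, 1   [implies-rule on 12 (branches; this branch)]
Accessibility: 0R0, 0R1, 1R1
Branch closes: q and not q both at 1.
Every branch of the negation's tableau closes; the branch above is one of them.

Yes, valid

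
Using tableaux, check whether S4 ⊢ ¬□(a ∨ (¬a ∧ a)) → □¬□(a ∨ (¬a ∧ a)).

No, not valid

Tableau for the negation ¬(¬□(a ∨ (¬a ∧ a)) → □¬□(a ∨ (¬a ∧ a))):
1. ¬(¬□(a ∨ (¬a ∧ a)) → □¬□(a ∨ (¬a ∧ a))), 0
2. ¬□(a ∨ (¬a ∧ a)), 0
3. ¬□¬□(a ∨ (¬a ∧ a)), 0
4. ¬(a ∨ (¬a ∧ a)), 1
5. ¬a, 1
6. ¬(¬a ∧ a), 1
7. □(a ∨ (¬a ∧ a)), 2
8. a ∨ (¬a ∧ a), 2
9. a, 2
Accessibility: 0R0, 0R1, 0R2, 1R1, 2R2
The negation has an open branch (countermodel exists).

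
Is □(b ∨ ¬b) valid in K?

Tableau for the negation ¬□(b ∨ ¬b):
1. ¬□(b ∨ ¬b), w0
2. ¬(b ∨ ¬b), w1   [¬□-rule on 1: fresh world w1, w0Rw1]
3. ¬b, w1   [¬∨-rule on 2]
4. b, w1   [¬∨-rule on 2]
Accessibility: w0Rw1
Branch closes: b and ¬b both at w1.
Every branch of the negation's tableau closes; the branch above is one of them.

Valid in K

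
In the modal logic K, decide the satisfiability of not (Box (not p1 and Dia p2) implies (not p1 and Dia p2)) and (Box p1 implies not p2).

Satisfiable

1. not (Box (not p1 and Dia p2) implies (not p1 and Dia p2)) and (Box p1 implies not p2), 0
2. not (Box (not p1 and Dia p2) implies (not p1 and Dia p2)), 0   [and-rule on 1]
3. Box p1 implies not p2, 0   [and-rule on 1]
4. Box (not p1 and Dia p2), 0   [neg-implies-rule on 2]
5. not (not p1 and Dia p2), 0   [neg-implies-rule on 2]
6. not p2, 0   [implies-rule on 3 (branches; this branch)]
7. not Dia p2, 0   [neg-and-rule on 5 (branches; this branch)]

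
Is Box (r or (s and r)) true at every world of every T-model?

Tableau for the negation not Box (r or (s and r)):
1. not Box (r or (s and r)), w0
2. not (r or (s and r)), w1   [neg-Box-rule on 1: fresh world w1, w0Rw1]
3. not r, w1   [neg-or-rule on 2]
4. not (s and r), w1   [neg-or-rule on 2]
Accessibility: w0Rw0, w0Rw1, w1Rw1
The negation has an open branch (countermodel exists).

Not valid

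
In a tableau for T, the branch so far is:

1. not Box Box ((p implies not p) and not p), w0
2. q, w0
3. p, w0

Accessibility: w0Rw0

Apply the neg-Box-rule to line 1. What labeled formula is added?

a fresh world w1 with w0Rw1, and not Box ((p implies not p) and not p) at w1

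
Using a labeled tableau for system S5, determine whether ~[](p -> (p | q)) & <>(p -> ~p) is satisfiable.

Unsatisfiable

1. ~[](p -> (p | q)) & <>(p -> ~p), u
2. ~[](p -> (p | q)), u
3. <>(p -> ~p), u
4. ~(p -> (p | q)), v
5. p, v
6. ~(p | q), v
7. ~p, v
8. ~q, v
Accessibility: uRu, uRv, vRu, vRv
Branch closes: p and ~p both at v.
(One branch shown.) All branches close.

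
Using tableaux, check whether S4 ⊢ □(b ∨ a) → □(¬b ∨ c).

Tableau for the negation ¬(□(b ∨ a) → □(¬b ∨ c)):
1. ¬(□(b ∨ a) → □(¬b ∨ c)), u
2. □(b ∨ a), u
3. ¬□(¬b ∨ c), u
4. b ∨ a, u
5. a, u
6. ¬(¬b ∨ c), v
7. b, v
8. ¬c, v
9. b ∨ a, v
10. a, v
Accessibility: uRu, uRv, vRv
The negation has an open branch (countermodel exists).

No, not valid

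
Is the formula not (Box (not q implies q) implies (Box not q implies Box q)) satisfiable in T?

Unsatisfiable (every branch closes)

1. not (Box (not q implies q) implies (Box not q implies Box q)), w0
2. Box (not q implies q), w0
3. not (Box not q implies Box q), w0
4. Box not q, w0
5. not Box q, w0
6. not q implies q, w0
7. not q, w0
8. q, w0
Accessibility: w0Rw0
Branch closes: q and not q both at w0.
All branches of the tableau close; one closing branch shown above.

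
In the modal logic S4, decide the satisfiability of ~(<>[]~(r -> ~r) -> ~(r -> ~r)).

1. ~(<>[]~(r -> ~r) -> ~(r -> ~r)), u
2. <>[]~(r -> ~r), u
3. r -> ~r, u
4. ~r, u
5. []~(r -> ~r), v
6. ~(r -> ~r), v
7. r, v
Accessibility: uRu, uRv, vRv

Satisfiable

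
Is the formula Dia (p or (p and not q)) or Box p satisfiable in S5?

Yes, satisfiable

1. Dia (p or (p and not q)) or Box p, w0
2. Box p, w0
3. p, w0
Accessibility: w0Rw0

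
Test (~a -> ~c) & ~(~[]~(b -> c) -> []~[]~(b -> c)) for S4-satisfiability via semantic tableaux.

Satisfiable (open branch found)

1. (~a -> ~c) & ~(~[]~(b -> c) -> []~[]~(b -> c)), 0
2. ~a -> ~c, 0
3. ~(~[]~(b -> c) -> []~[]~(b -> c)), 0
4. ~[]~(b -> c), 0
5. ~[]~[]~(b -> c), 0
6. ~c, 0
7. b -> c, 1
8. c, 1
9. []~(b -> c), 2
10. ~(b -> c), 2
11. b, 2
12. ~c, 2
Accessibility: 0R0, 0R1, 0R2, 1R1, 2R2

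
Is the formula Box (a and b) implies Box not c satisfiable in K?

1. Box (a and b) implies Box not c, w0
2. Box not c, w0

Satisfiable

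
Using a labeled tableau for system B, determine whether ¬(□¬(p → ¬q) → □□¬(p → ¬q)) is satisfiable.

1. ¬(□¬(p → ¬q) → □□¬(p → ¬q)), w0
2. □¬(p → ¬q), w0
3. ¬□□¬(p → ¬q), w0
4. ¬(p → ¬q), w0
5. p, w0
6. q, w0
7. ¬□¬(p → ¬q), w1
8. ¬(p → ¬q), w1
9. p, w1
10. q, w1
11. p → ¬q, w2
12. ¬q, w2
Accessibility: w0Rw0, w0Rw1, w1Rw0, w1Rw1, w1Rw2, w2Rw1, w2Rw2

Satisfiable (open branch found)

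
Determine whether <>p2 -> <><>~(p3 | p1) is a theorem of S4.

No, not valid

Tableau for the negation ~(<>p2 -> <><>~(p3 | p1)):
1. ~(<>p2 -> <><>~(p3 | p1)), u
2. <>p2, u
3. ~<><>~(p3 | p1), u
4. ~<>~(p3 | p1), u
5. p3 | p1, u
6. p1, u
7. p2, v
8. ~<>~(p3 | p1), v
9. p3 | p1, v
10. p1, v
Accessibility: uRu, uRv, vRv
The negation has an open branch (countermodel exists).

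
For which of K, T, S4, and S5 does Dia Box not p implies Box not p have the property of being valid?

S5-tableau for the negation not (Dia Box not p implies Box not p):
1. not (Dia Box not p implies Box not p), 0
2. Dia Box not p, 0   [neg-implies-rule on 1]
3. not Box not p, 0   [neg-implies-rule on 1]
4. Box not p, 1   [Dia-rule on 2: fresh world 1, 0R1]
5. not p, 0   [Box-rule on 4 via 1R0]
6. not p, 1   [Box-rule on 4 via 1R1]
7. p, 2   [neg-Box-rule on 3: fresh world 2, 0R2]
8. not p, 2   [Box-rule on 4 via 1R2]
Accessibility: 0R0, 0R1, 0R2, 1R0, 1R1, 1R2, 2R0, 2R1, 2R2
Branch closes: p and not p both at 2.
Every branch closes (one shown): valid in S5.
S4-tableau for the negation not (Dia Box not p implies Box not p):
1. not (Dia Box not p implies Box not p), 0
2. Dia Box not p, 0   [neg-implies-rule on 1]
3. not Box not p, 0   [neg-implies-rule on 1]
4. Box not p, 1   [Dia-rule on 2: fresh world 1, 0R1]
5. not p, 1   [Box-rule on 4 via 1R1]
6. p, 2   [neg-Box-rule on 3: fresh world 2, 0R2]
Accessibility: 0R0, 0R1, 0R2, 1R1, 2R2
Complete open branch: countermodel on an S4-frame, so not valid in S4, nor in K, T (the same frame is also a K-frame and a T-frame).

S5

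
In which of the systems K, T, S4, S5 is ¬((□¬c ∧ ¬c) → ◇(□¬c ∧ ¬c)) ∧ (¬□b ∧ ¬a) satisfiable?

T-tableau for the formula:
1. ¬((□¬c ∧ ¬c) → ◇(□¬c ∧ ¬c)) ∧ (¬□b ∧ ¬a), 0
2. ¬((□¬c ∧ ¬c) → ◇(□¬c ∧ ¬c)), 0
3. ¬□b ∧ ¬a, 0
4. □¬c ∧ ¬c, 0
5. ¬◇(□¬c ∧ ¬c), 0
6. ¬□b, 0
7. ¬a, 0
8. □¬c, 0
9. ¬c, 0
10. ¬(□¬c ∧ ¬c), 0
11. ¬□¬c, 0
12. ¬b, 1
13. ¬(□¬c ∧ ¬c), 1
14. ¬c, 1
15. ¬□¬c, 1
16. c, 2
17. ¬(□¬c ∧ ¬c), 2
18. ¬c, 2
Accessibility: 0R0, 0R1, 0R2, 1R1, 2R2
Branch closes: c and ¬c both at 2.
Every branch closes (one shown): unsatisfiable in T, hence also in S4, S5 (every S4/S5-frame is a T-frame).
K-tableau for the formula:
1. ¬((□¬c ∧ ¬c) → ◇(□¬c ∧ ¬c)) ∧ (¬□b ∧ ¬a), 0
2. ¬((□¬c ∧ ¬c) → ◇(□¬c ∧ ¬c)), 0
3. ¬□b ∧ ¬a, 0
4. □¬c ∧ ¬c, 0
5. ¬◇(□¬c ∧ ¬c), 0
6. ¬□b, 0
7. ¬a, 0
8. □¬c, 0
9. ¬c, 0
10. ¬b, 1
11. ¬(□¬c ∧ ¬c), 1
12. ¬c, 1
13. ¬□¬c, 1
14. c, 2
Accessibility: 0R1, 1R2
Complete open branch: satisfiable in K.

K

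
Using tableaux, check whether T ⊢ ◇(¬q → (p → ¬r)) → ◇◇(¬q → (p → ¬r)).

Tableau for the negation ¬(◇(¬q → (p → ¬r)) → ◇◇(¬q → (p → ¬r))):
1. ¬(◇(¬q → (p → ¬r)) → ◇◇(¬q → (p → ¬r))), w0
2. ◇(¬q → (p → ¬r)), w0   [¬→-rule on 1]
3. ¬◇◇(¬q → (p → ¬r)), w0   [¬→-rule on 1]
4. ¬◇(¬q → (p → ¬r)), w0   [¬◇-rule on 3 via w0Rw0]
5. ¬(¬q → (p → ¬r)), w0   [¬◇-rule on 4 via w0Rw0]
6. ¬q, w0   [¬→-rule on 5]
7. ¬(p → ¬r), w0   [¬→-rule on 5]
8. p, w0   [¬→-rule on 7]
9. r, w0   [¬→-rule on 7]
10. ¬q → (p → ¬r), w1   [◇-rule on 2: fresh world w1, w0Rw1]
11. ¬◇(¬q → (p → ¬r)), w1   [¬◇-rule on 3 via w0Rw1]
12. ¬(¬q → (p → ¬r)), w1   [¬◇-rule on 4 via w0Rw1]
13. ¬q, w1   [¬→-rule on 12]
14. ¬(p → ¬r), w1   [¬→-rule on 12]
15. p, w1   [¬→-rule on 14]
16. r, w1   [¬→-rule on 14]
17. p → ¬r, w1   [→-rule on 10 (branches; this branch)]
18. ¬r, w1   [→-rule on 17 (branches; this branch)]
Accessibility: w0Rw0, w0Rw1, w1Rw1
Branch closes: r and ¬r both at w1.
All branches of the negation close; one closing branch shown above.

Valid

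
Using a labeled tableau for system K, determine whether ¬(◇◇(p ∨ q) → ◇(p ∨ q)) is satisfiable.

1. ¬(◇◇(p ∨ q) → ◇(p ∨ q)), 0
2. ◇◇(p ∨ q), 0
3. ¬◇(p ∨ q), 0
4. ◇(p ∨ q), 1
5. ¬(p ∨ q), 1
6. ¬p, 1
7. ¬q, 1
8. p ∨ q, 2
9. q, 2
Accessibility: 0R1, 1R2

Satisfiable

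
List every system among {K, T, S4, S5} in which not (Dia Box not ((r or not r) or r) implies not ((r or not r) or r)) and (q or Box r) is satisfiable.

K

K-tableau for the formula:
1. not (Dia Box not ((r or not r) or r) implies not ((r or not r) or r)) and (q or Box r), 0
2. not (Dia Box not ((r or not r) or r) implies not ((r or not r) or r)), 0
3. q or Box r, 0
4. Dia Box not ((r or not r) or r), 0
5. (r or not r) or r, 0
6. Box r, 0
7. r, 0
8. Box not ((r or not r) or r), 1
9. r, 1
Accessibility: 0R1
Complete open branch: satisfiable in K.
T-tableau for the formula:
1. not (Dia Box not ((r or not r) or r) implies not ((r or not r) or r)) and (q or Box r), 0
2. not (Dia Box not ((r or not r) or r) implies not ((r or not r) or r)), 0
3. q or Box r, 0
4. Dia Box not ((r or not r) or r), 0
5. (r or not r) or r, 0
6. Box r, 0
7. r, 0
8. r or not r, 0
9. Box not ((r or not r) or r), 1
10. r, 1
11. not ((r or not r) or r), 1
12. not (r or not r), 1
13. not r, 1
Accessibility: 0R0, 0R1, 1R1
Branch closes: r and not r both at 1.
Every branch closes (one shown): unsatisfiable in T, hence also in S4, S5 (every S4/S5-frame is a T-frame).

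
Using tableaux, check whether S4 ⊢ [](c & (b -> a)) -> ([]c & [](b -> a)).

Tableau for the negation ~([](c & (b -> a)) -> ([]c & [](b -> a))):
1. ~([](c & (b -> a)) -> ([]c & [](b -> a))), w0
2. [](c & (b -> a)), w0
3. ~([]c & [](b -> a)), w0
4. c & (b -> a), w0
5. c, w0
6. b -> a, w0
7. ~[](b -> a), w0
8. a, w0
9. ~(b -> a), w1
10. b, w1
11. ~a, w1
12. c & (b -> a), w1
13. c, w1
14. b -> a, w1
15. a, w1
Accessibility: w0Rw0, w0Rw1, w1Rw1
Branch closes: a and ~a both at w1.
Every branch of the negation's tableau closes; the branch above is one of them.

Yes, valid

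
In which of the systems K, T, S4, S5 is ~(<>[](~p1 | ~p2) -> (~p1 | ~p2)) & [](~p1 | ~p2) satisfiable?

K

K-tableau for the formula:
1. ~(<>[](~p1 | ~p2) -> (~p1 | ~p2)) & [](~p1 | ~p2), 0
2. ~(<>[](~p1 | ~p2) -> (~p1 | ~p2)), 0
3. [](~p1 | ~p2), 0
4. <>[](~p1 | ~p2), 0
5. ~(~p1 | ~p2), 0
6. p1, 0
7. p2, 0
8. [](~p1 | ~p2), 1
9. ~p1 | ~p2, 1
10. ~p2, 1
Accessibility: 0R1
Complete open branch: satisfiable in K.
T-tableau for the formula:
1. ~(<>[](~p1 | ~p2) -> (~p1 | ~p2)) & [](~p1 | ~p2), 0
2. ~(<>[](~p1 | ~p2) -> (~p1 | ~p2)), 0
3. [](~p1 | ~p2), 0
4. <>[](~p1 | ~p2), 0
5. ~(~p1 | ~p2), 0
6. p1, 0
7. p2, 0
8. ~p1 | ~p2, 0
9. ~p2, 0
Accessibility: 0R0
Branch closes: p2 and ~p2 both at 0.
Every branch closes (one shown): unsatisfiable in T, hence also in S4, S5 (every S4/S5-frame is a T-frame).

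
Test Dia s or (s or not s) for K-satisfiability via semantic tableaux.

Satisfiable

1. Dia s or (s or not s), w0
2. s or not s, w0
3. not s, w0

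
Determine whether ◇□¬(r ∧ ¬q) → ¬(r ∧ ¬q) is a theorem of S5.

Tableau for the negation ¬(◇□¬(r ∧ ¬q) → ¬(r ∧ ¬q)):
1. ¬(◇□¬(r ∧ ¬q) → ¬(r ∧ ¬q)), u
2. ◇□¬(r ∧ ¬q), u
3. r ∧ ¬q, u
4. r, u
5. ¬q, u
6. □¬(r ∧ ¬q), v
7. ¬(r ∧ ¬q), u
8. ¬(r ∧ ¬q), v
9. q, u
Accessibility: uRu, uRv, vRu, vRv
Branch closes: q and ¬q both at u.
All branches of the negation close; one closing branch shown above.

Valid in S5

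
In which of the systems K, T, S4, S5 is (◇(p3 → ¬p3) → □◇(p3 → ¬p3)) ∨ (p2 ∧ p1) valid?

S5

S4-tableau for the negation ¬((◇(p3 → ¬p3) → □◇(p3 → ¬p3)) ∨ (p2 ∧ p1)):
1. ¬((◇(p3 → ¬p3) → □◇(p3 → ¬p3)) ∨ (p2 ∧ p1)), w0
2. ¬(◇(p3 → ¬p3) → □◇(p3 → ¬p3)), w0
3. ¬(p2 ∧ p1), w0
4. ◇(p3 → ¬p3), w0
5. ¬□◇(p3 → ¬p3), w0
6. ¬p1, w0
7. p3 → ¬p3, w1
8. ¬p3, w1
9. ¬◇(p3 → ¬p3), w2
10. ¬(p3 → ¬p3), w2
11. p3, w2
Accessibility: w0Rw0, w0Rw1, w0Rw2, w1Rw1, w2Rw2
Complete open branch: countermodel on an S4-frame, so not valid in S4, nor in K, T (the same frame is also a K-frame and a T-frame).
S5-tableau for the negation ¬((◇(p3 → ¬p3) → □◇(p3 → ¬p3)) ∨ (p2 ∧ p1)):
1. ¬((◇(p3 → ¬p3) → □◇(p3 → ¬p3)) ∨ (p2 ∧ p1)), w0
2. ¬(◇(p3 → ¬p3) → □◇(p3 → ¬p3)), w0
3. ¬(p2 ∧ p1), w0
4. ◇(p3 → ¬p3), w0
5. ¬□◇(p3 → ¬p3), w0
6. ¬p1, w0
7. p3 → ¬p3, w1
8. ¬p3, w1
9. ¬◇(p3 → ¬p3), w2
10. ¬(p3 → ¬p3), w0
11. p3, w0
12. ¬(p3 → ¬p3), w1
13. p3, w1
Accessibility: w0Rw0, w0Rw1, w0Rw2, w1Rw0, w1Rw1, w1Rw2, w2Rw0, w2Rw1, w2Rw2
Branch closes: p3 and ¬p3 both at w1.
Every branch closes (one shown): valid in S5.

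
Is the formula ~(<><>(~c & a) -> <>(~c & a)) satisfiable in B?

1. ~(<><>(~c & a) -> <>(~c & a)), 0
2. <><>(~c & a), 0
3. ~<>(~c & a), 0
4. ~(~c & a), 0
5. ~a, 0
6. <>(~c & a), 1
7. ~(~c & a), 1
8. ~a, 1
9. ~c & a, 2
10. ~c, 2
11. a, 2
Accessibility: 0R0, 0R1, 1R0, 1R1, 1R2, 2R1, 2R2

Yes, satisfiable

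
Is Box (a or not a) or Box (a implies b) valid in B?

Valid

Tableau for the negation not (Box (a or not a) or Box (a implies b)):
1. not (Box (a or not a) or Box (a implies b)), 0
2. not Box (a or not a), 0
3. not Box (a implies b), 0
4. not (a or not a), 1
5. not a, 1
6. a, 1
Accessibility: 0R0, 0R1, 1R0, 1R1
Branch closes: a and not a both at 1.
Every branch of the negation's tableau closes; the branch above is one of them.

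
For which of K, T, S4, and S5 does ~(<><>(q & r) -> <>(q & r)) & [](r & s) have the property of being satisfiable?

K, T

T-tableau for the formula:
1. ~(<><>(q & r) -> <>(q & r)) & [](r & s), 0
2. ~(<><>(q & r) -> <>(q & r)), 0   [&-rule on 1]
3. [](r & s), 0   [&-rule on 1]
4. <><>(q & r), 0   [~->-rule on 2]
5. ~<>(q & r), 0   [~->-rule on 2]
6. r & s, 0   [[]-rule on 3 via 0R0]
7. r, 0   [&-rule on 6]
8. s, 0   [&-rule on 6]
9. ~(q & r), 0   [~<>-rule on 5 via 0R0]
10. ~q, 0   [~&-rule on 9 (branches; this branch)]
11. <>(q & r), 1   [<>-rule on 4: fresh world 1, 0R1]
12. r & s, 1   [[]-rule on 3 via 0R1]
13. r, 1   [&-rule on 12]
14. s, 1   [&-rule on 12]
15. ~(q & r), 1   [~<>-rule on 5 via 0R1]
16. ~q, 1   [~&-rule on 15 (branches; this branch)]
17. q & r, 2   [<>-rule on 11: fresh world 2, 1R2]
18. q, 2   [&-rule on 17]
19. r, 2   [&-rule on 17]
Accessibility: 0R0, 0R1, 1R1, 1R2, 2R2
Complete open branch: satisfiable in T, hence also in K (this T-model is also a K-model).
S4-tableau for the formula:
1. ~(<><>(q & r) -> <>(q & r)) & [](r & s), 0
2. ~(<><>(q & r) -> <>(q & r)), 0   [&-rule on 1]
3. [](r & s), 0   [&-rule on 1]
4. <><>(q & r), 0   [~->-rule on 2]
5. ~<>(q & r), 0   [~->-rule on 2]
6. r & s, 0   [[]-rule on 3 via 0R0]
7. r, 0   [&-rule on 6]
8. s, 0   [&-rule on 6]
9. ~(q & r), 0   [~<>-rule on 5 via 0R0]
10. ~q, 0   [~&-rule on 9 (branches; this branch)]
11. <>(q & r), 1   [<>-rule on 4: fresh world 1, 0R1]
12. r & s, 1   [[]-rule on 3 via 0R1]
13. r, 1   [&-rule on 12]
14. s, 1   [&-rule on 12]
15. ~(q & r), 1   [~<>-rule on 5 via 0R1]
16. ~q, 1   [~&-rule on 15 (branches; this branch)]
17. q & r, 2   [<>-rule on 11: fresh world 2, 1R2]
18. q, 2   [&-rule on 17]
19. r, 2   [&-rule on 17]
20. r & s, 2   [[]-rule on 3 via 0R2]
21. s, 2   [&-rule on 20]
22. ~(q & r), 2   [~<>-rule on 5 via 0R2]
23. ~r, 2   [~&-rule on 22 (branches; this branch)]
Accessibility: 0R0, 0R1, 0R2, 1R1, 1R2, 2R2
Branch closes: r and ~r both at 2.
Every branch closes (one shown): unsatisfiable in S4, hence also in S5 (every S5-frame is an S4-frame).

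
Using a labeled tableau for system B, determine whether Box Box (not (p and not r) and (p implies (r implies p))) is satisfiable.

Yes, satisfiable

1. Box Box (not (p and not r) and (p implies (r implies p))), 0
2. Box (not (p and not r) and (p implies (r implies p))), 0
3. not (p and not r) and (p implies (r implies p)), 0
4. not (p and not r), 0
5. p implies (r implies p), 0
6. r, 0
7. r implies p, 0
8. p, 0
Accessibility: 0R0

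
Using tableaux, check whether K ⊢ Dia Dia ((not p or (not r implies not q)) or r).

Tableau for the negation not Dia Dia ((not p or (not r implies not q)) or r):
1. not Dia Dia ((not p or (not r implies not q)) or r), w0
The negation has an open branch (countermodel exists).

Not valid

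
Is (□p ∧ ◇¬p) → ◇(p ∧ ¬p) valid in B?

Tableau for the negation ¬((□p ∧ ◇¬p) → ◇(p ∧ ¬p)):
1. ¬((□p ∧ ◇¬p) → ◇(p ∧ ¬p)), u
2. □p ∧ ◇¬p, u   [¬→-rule on 1]
3. ¬◇(p ∧ ¬p), u   [¬→-rule on 1]
4. □p, u   [∧-rule on 2]
5. ◇¬p, u   [∧-rule on 2]
6. ¬(p ∧ ¬p), u   [¬◇-rule on 3 via uRu]
7. p, u   [□-rule on 4 via uRu]
8. ¬p, v   [◇-rule on 5: fresh world v, uRv]
9. ¬(p ∧ ¬p), v   [¬◇-rule on 3 via uRv]
10. p, v   [□-rule on 4 via uRv]
Accessibility: uRu, uRv, vRu, vRv
Branch closes: p and ¬p both at v.
All branches of the negation close; one closing branch shown above.

Valid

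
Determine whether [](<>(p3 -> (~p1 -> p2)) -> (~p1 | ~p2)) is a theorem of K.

Tableau for the negation ~[](<>(p3 -> (~p1 -> p2)) -> (~p1 | ~p2)):
1. ~[](<>(p3 -> (~p1 -> p2)) -> (~p1 | ~p2)), 0
2. ~(<>(p3 -> (~p1 -> p2)) -> (~p1 | ~p2)), 1   [~[]-rule on 1: fresh world 1, 0R1]
3. <>(p3 -> (~p1 -> p2)), 1   [~->-rule on 2]
4. ~(~p1 | ~p2), 1   [~->-rule on 2]
5. p1, 1   [~|-rule on 4]
6. p2, 1   [~|-rule on 4]
7. p3 -> (~p1 -> p2), 2   [<>-rule on 3: fresh world 2, 1R2]
8. ~p1 -> p2, 2   [->-rule on 7 (branches; this branch)]
9. p2, 2   [->-rule on 8 (branches; this branch)]
Accessibility: 0R1, 1R2
The negation has an open branch (countermodel exists).

Invalid (countermodel exists)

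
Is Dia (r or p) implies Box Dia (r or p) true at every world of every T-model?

Tableau for the negation not (Dia (r or p) implies Box Dia (r or p)):
1. not (Dia (r or p) implies Box Dia (r or p)), u
2. Dia (r or p), u
3. not Box Dia (r or p), u
4. r or p, v
5. p, v
6. not Dia (r or p), w
7. not (r or p), w
8. not r, w
9. not p, w
Accessibility: uRu, uRv, uRw, vRv, wRw
The negation has an open branch (countermodel exists).

Not valid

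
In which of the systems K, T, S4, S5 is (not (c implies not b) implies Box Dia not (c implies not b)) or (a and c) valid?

S5

S5-tableau for the negation not ((not (c implies not b) implies Box Dia not (c implies not b)) or (a and c)):
1. not ((not (c implies not b) implies Box Dia not (c implies not b)) or (a and c)), w0
2. not (not (c implies not b) implies Box Dia not (c implies not b)), w0
3. not (a and c), w0
4. not (c implies not b), w0
5. not Box Dia not (c implies not b), w0
6. c, w0
7. b, w0
8. not a, w0
9. not Dia not (c implies not b), w1
10. c implies not b, w0
11. c implies not b, w1
12. not b, w0
Accessibility: w0Rw0, w0Rw1, w1Rw0, w1Rw1
Branch closes: b and not b both at w0.
Every branch closes (one shown): valid in S5.
S4-tableau for the negation not ((not (c implies not b) implies Box Dia not (c implies not b)) or (a and c)):
1. not ((not (c implies not b) implies Box Dia not (c implies not b)) or (a and c)), w0
2. not (not (c implies not b) implies Box Dia not (c implies not b)), w0
3. not (a and c), w0
4. not (c implies not b), w0
5. not Box Dia not (c implies not b), w0
6. c, w0
7. b, w0
8. not a, w0
9. not Dia not (c implies not b), w1
10. c implies not b, w1
11. not b, w1
Accessibility: w0Rw0, w0Rw1, w1Rw1
Complete open branch: countermodel on an S4-frame, so not valid in S4, nor in K, T (the same frame is also a K-frame and a T-frame).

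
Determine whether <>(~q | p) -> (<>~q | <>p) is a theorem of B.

Tableau for the negation ~(<>(~q | p) -> (<>~q | <>p)):
1. ~(<>(~q | p) -> (<>~q | <>p)), u
2. <>(~q | p), u
3. ~(<>~q | <>p), u
4. ~<>~q, u
5. ~<>p, u
6. q, u
7. ~p, u
8. ~q | p, v
9. q, v
10. ~p, v
11. p, v
Accessibility: uRu, uRv, vRu, vRv
Branch closes: p and ~p both at v.
Every branch of the negation's tableau closes; the branch above is one of them.

Valid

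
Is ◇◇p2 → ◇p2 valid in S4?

Tableau for the negation ¬(◇◇p2 → ◇p2):
1. ¬(◇◇p2 → ◇p2), u
2. ◇◇p2, u   [¬→-rule on 1]
3. ¬◇p2, u   [¬→-rule on 1]
4. ¬p2, u   [¬◇-rule on 3 via uRu]
5. ◇p2, v   [◇-rule on 2: fresh world v, uRv]
6. ¬p2, v   [¬◇-rule on 3 via uRv]
7. p2, w   [◇-rule on 5: fresh world w, vRw]
8. ¬p2, w   [¬◇-rule on 3 via uRw]
Accessibility: uRu, uRv, uRw, vRv, vRw, wRw
Branch closes: p2 and ¬p2 both at w.
Every branch of the negation's tableau closes; the branch above is one of them.

Valid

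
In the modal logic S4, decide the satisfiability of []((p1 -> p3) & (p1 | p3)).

Satisfiable

1. []((p1 -> p3) & (p1 | p3)), u
2. (p1 -> p3) & (p1 | p3), u
3. p1 -> p3, u
4. p1 | p3, u
5. p3, u
Accessibility: uRu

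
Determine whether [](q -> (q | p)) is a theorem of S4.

Tableau for the negation ~[](q -> (q | p)):
1. ~[](q -> (q | p)), 0
2. ~(q -> (q | p)), 1
3. q, 1
4. ~(q | p), 1
5. ~q, 1
6. ~p, 1
Accessibility: 0R0, 0R1, 1R1
Branch closes: q and ~q both at 1.
Every branch of the negation's tableau closes; the branch above is one of them.

Valid in S4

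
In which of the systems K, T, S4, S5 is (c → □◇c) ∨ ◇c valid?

T, S4, S5

T-tableau for the negation ¬((c → □◇c) ∨ ◇c):
1. ¬((c → □◇c) ∨ ◇c), u
2. ¬(c → □◇c), u
3. ¬◇c, u
4. c, u
5. ¬□◇c, u
6. ¬c, u
Accessibility: uRu
Branch closes: c and ¬c both at u.
Every branch closes (one shown): valid in T, hence also in S4, S5 (every theorem of T is a theorem of S4 and S5).
K-tableau for the negation ¬((c → □◇c) ∨ ◇c):
1. ¬((c → □◇c) ∨ ◇c), u
2. ¬(c → □◇c), u
3. ¬◇c, u
4. c, u
5. ¬□◇c, u
6. ¬◇c, v
7. ¬c, v
Accessibility: uRv
Complete open branch: countermodel on a K-frame, so not valid in K.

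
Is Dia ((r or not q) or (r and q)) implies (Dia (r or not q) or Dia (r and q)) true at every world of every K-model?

Valid

Tableau for the negation not (Dia ((r or not q) or (r and q)) implies (Dia (r or not q) or Dia (r and q))):
1. not (Dia ((r or not q) or (r and q)) implies (Dia (r or not q) or Dia (r and q))), w0
2. Dia ((r or not q) or (r and q)), w0   [neg-implies-rule on 1]
3. not (Dia (r or not q) or Dia (r and q)), w0   [neg-implies-rule on 1]
4. not Dia (r or not q), w0   [neg-or-rule on 3]
5. not Dia (r and q), w0   [neg-or-rule on 3]
6. (r or not q) or (r and q), w1   [Dia-rule on 2: fresh world w1, w0Rw1]
7. not (r or not q), w1   [neg-Dia-rule on 4 via w0Rw1]
8. not r, w1   [neg-or-rule on 7]
9. q, w1   [neg-or-rule on 7]
10. not (r and q), w1   [neg-Dia-rule on 5 via w0Rw1]
11. r or not q, w1   [or-rule on 6 (branches; this branch)]
12. not q, w1   [or-rule on 11 (branches; this branch)]
Accessibility: w0Rw1
Branch closes: q and not q both at w1.
Every branch of the negation's tableau closes; the branch above is one of them.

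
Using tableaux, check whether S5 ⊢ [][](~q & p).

No, not valid

Tableau for the negation ~[][](~q & p):
1. ~[][](~q & p), u
2. ~[](~q & p), v
3. ~(~q & p), w
4. ~p, w
Accessibility: uRu, uRv, uRw, vRu, vRv, vRw, wRu, wRv, wRw
The negation has an open branch (countermodel exists).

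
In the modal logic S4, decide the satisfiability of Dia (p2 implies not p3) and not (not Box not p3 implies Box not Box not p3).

1. Dia (p2 implies not p3) and not (not Box not p3 implies Box not Box not p3), w0
2. Dia (p2 implies not p3), w0   [and-rule on 1]
3. not (not Box not p3 implies Box not Box not p3), w0   [and-rule on 1]
4. not Box not p3, w0   [neg-implies-rule on 3]
5. not Box not Box not p3, w0   [neg-implies-rule on 3]
6. p2 implies not p3, w1   [Dia-rule on 2: fresh world w1, w0Rw1]
7. not p3, w1   [implies-rule on 6 (branches; this branch)]
8. p3, w2   [neg-Box-rule on 4: fresh world w2, w0Rw2]
9. Box not p3, w3   [neg-Box-rule on 5: fresh world w3, w0Rw3]
10. not p3, w3   [Box-rule on 9 via w3Rw3]
Accessibility: w0Rw0, w0Rw1, w0Rw2, w0Rw3, w1Rw1, w2Rw2, w3Rw3

Satisfiable (open branch found)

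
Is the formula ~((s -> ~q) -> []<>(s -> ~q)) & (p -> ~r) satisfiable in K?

1. ~((s -> ~q) -> []<>(s -> ~q)) & (p -> ~r), w0
2. ~((s -> ~q) -> []<>(s -> ~q)), w0
3. p -> ~r, w0
4. s -> ~q, w0
5. ~[]<>(s -> ~q), w0
6. ~r, w0
7. ~q, w0
8. ~<>(s -> ~q), w1
Accessibility: w0Rw1

Satisfiable (open branch found)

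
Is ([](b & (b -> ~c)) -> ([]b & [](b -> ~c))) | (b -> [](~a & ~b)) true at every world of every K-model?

Tableau for the negation ~(([](b & (b -> ~c)) -> ([]b & [](b -> ~c))) | (b -> [](~a & ~b))):
1. ~(([](b & (b -> ~c)) -> ([]b & [](b -> ~c))) | (b -> [](~a & ~b))), u
2. ~([](b & (b -> ~c)) -> ([]b & [](b -> ~c))), u   [~|-rule on 1]
3. ~(b -> [](~a & ~b)), u   [~|-rule on 1]
4. [](b & (b -> ~c)), u   [~->-rule on 2]
5. ~([]b & [](b -> ~c)), u   [~->-rule on 2]
6. b, u   [~->-rule on 3]
7. ~[](~a & ~b), u   [~->-rule on 3]
8. ~[](b -> ~c), u   [~&-rule on 5 (branches; this branch)]
9. ~(~a & ~b), v   [~[]-rule on 7: fresh world v, uRv]
10. b & (b -> ~c), v   [[]-rule on 4 via uRv]
11. b, v   [&-rule on 10]
12. b -> ~c, v   [&-rule on 10]
13. ~c, v   [->-rule on 12 (branches; this branch)]
14. ~(b -> ~c), w   [~[]-rule on 8: fresh world w, uRw]
15. b, w   [~->-rule on 14]
16. c, w   [~->-rule on 14]
17. b & (b -> ~c), w   [[]-rule on 4 via uRw]
18. b -> ~c, w   [&-rule on 17]
19. ~c, w   [->-rule on 18 (branches; this branch)]
Accessibility: uRv, uRw
Branch closes: c and ~c both at w.
Every branch of the negation's tableau closes; the branch above is one of them.

Yes, valid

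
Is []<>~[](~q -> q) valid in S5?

Tableau for the negation ~[]<>~[](~q -> q):
1. ~[]<>~[](~q -> q), 0
2. ~<>~[](~q -> q), 1   [~[]-rule on 1: fresh world 1, 0R1]
3. [](~q -> q), 0   [~<>-rule on 2 via 1R0]
4. [](~q -> q), 1   [~<>-rule on 2 via 1R1]
5. ~q -> q, 0   [[]-rule on 3 via 0R0]
6. ~q -> q, 1   [[]-rule on 3 via 0R1]
7. q, 0   [->-rule on 5 (branches; this branch)]
8. q, 1   [->-rule on 6 (branches; this branch)]
Accessibility: 0R0, 0R1, 1R0, 1R1
The negation has an open branch (countermodel exists).

Not valid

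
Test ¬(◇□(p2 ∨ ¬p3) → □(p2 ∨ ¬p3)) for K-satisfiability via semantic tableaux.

Satisfiable (open branch found)

1. ¬(◇□(p2 ∨ ¬p3) → □(p2 ∨ ¬p3)), w0
2. ◇□(p2 ∨ ¬p3), w0
3. ¬□(p2 ∨ ¬p3), w0
4. □(p2 ∨ ¬p3), w1
5. ¬(p2 ∨ ¬p3), w2
6. ¬p2, w2
7. p3, w2
Accessibility: w0Rw1, w0Rw2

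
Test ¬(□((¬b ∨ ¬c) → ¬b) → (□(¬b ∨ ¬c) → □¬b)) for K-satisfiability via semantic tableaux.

Unsatisfiable

1. ¬(□((¬b ∨ ¬c) → ¬b) → (□(¬b ∨ ¬c) → □¬b)), w0
2. □((¬b ∨ ¬c) → ¬b), w0
3. ¬(□(¬b ∨ ¬c) → □¬b), w0
4. □(¬b ∨ ¬c), w0
5. ¬□¬b, w0
6. b, w1
7. (¬b ∨ ¬c) → ¬b, w1
8. ¬b ∨ ¬c, w1
9. ¬(¬b ∨ ¬c), w1
10. c, w1
11. ¬c, w1
Accessibility: w0Rw1
Branch closes: c and ¬c both at w1.
(One branch shown.) All branches close.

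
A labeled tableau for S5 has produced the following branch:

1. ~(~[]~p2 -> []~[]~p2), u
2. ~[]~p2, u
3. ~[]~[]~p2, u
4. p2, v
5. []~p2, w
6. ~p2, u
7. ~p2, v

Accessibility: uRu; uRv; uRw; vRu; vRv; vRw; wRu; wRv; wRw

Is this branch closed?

Both p2 and ~p2 appear at v.

Closed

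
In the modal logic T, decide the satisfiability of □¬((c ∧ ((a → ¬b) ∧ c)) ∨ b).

1. □¬((c ∧ ((a → ¬b) ∧ c)) ∨ b), 0
2. ¬((c ∧ ((a → ¬b) ∧ c)) ∨ b), 0
3. ¬(c ∧ ((a → ¬b) ∧ c)), 0
4. ¬b, 0
5. ¬((a → ¬b) ∧ c), 0
6. ¬c, 0
Accessibility: 0R0

Yes, satisfiable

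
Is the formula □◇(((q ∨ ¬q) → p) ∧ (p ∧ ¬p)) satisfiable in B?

Unsatisfiable

1. □◇(((q ∨ ¬q) → p) ∧ (p ∧ ¬p)), w0
2. ◇(((q ∨ ¬q) → p) ∧ (p ∧ ¬p)), w0
3. ((q ∨ ¬q) → p) ∧ (p ∧ ¬p), w1
4. (q ∨ ¬q) → p, w1
5. p ∧ ¬p, w1
6. p, w1
7. ¬p, w1
Accessibility: w0Rw0, w0Rw1, w1Rw0, w1Rw1
Branch closes: p and ¬p both at w1.
Every branch closes; the branch above is one of them.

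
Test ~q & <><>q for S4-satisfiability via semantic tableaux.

Satisfiable

1. ~q & <><>q, w0
2. ~q, w0
3. <><>q, w0
4. <>q, w1
5. q, w2
Accessibility: w0Rw0, w0Rw1, w0Rw2, w1Rw1, w1Rw2, w2Rw2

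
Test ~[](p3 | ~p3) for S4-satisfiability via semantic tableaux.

Unsatisfiable

1. ~[](p3 | ~p3), u
2. ~(p3 | ~p3), v
3. ~p3, v
4. p3, v
Accessibility: uRu, uRv, vRv
Branch closes: p3 and ~p3 both at v.
All branches of the tableau close; one closing branch shown above.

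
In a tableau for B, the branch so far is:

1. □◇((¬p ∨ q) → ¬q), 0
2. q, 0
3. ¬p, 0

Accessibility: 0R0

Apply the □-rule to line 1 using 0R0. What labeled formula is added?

◇((¬p ∨ q) → ¬q), 0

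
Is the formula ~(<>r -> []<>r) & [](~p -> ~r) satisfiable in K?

1. ~(<>r -> []<>r) & [](~p -> ~r), u
2. ~(<>r -> []<>r), u
3. [](~p -> ~r), u
4. <>r, u
5. ~[]<>r, u
6. r, v
7. ~p -> ~r, v
8. p, v
9. ~<>r, w
10. ~p -> ~r, w
11. ~r, w
Accessibility: uRv, uRw

Satisfiable (open branch found)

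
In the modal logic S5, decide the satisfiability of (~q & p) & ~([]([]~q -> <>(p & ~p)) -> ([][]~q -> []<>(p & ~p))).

Unsatisfiable (every branch closes)

1. (~q & p) & ~([]([]~q -> <>(p & ~p)) -> ([][]~q -> []<>(p & ~p))), w0
2. ~q & p, w0
3. ~([]([]~q -> <>(p & ~p)) -> ([][]~q -> []<>(p & ~p))), w0
4. ~q, w0
5. p, w0
6. []([]~q -> <>(p & ~p)), w0
7. ~([][]~q -> []<>(p & ~p)), w0
8. [][]~q, w0
9. ~[]<>(p & ~p), w0
10. []~q -> <>(p & ~p), w0
11. []~q, w0
12. ~[]~q, w0
13. ~<>(p & ~p), w1
14. []~q -> <>(p & ~p), w1
15. []~q, w1
16. ~q, w1
17. ~(p & ~p), w0
18. ~(p & ~p), w1
19. <>(p & ~p), w1
20. p, w1
21. q, w2
22. []~q -> <>(p & ~p), w2
23. []~q, w2
24. ~q, w2
Accessibility: w0Rw0, w0Rw1, w0Rw2, w1Rw0, w1Rw1, w1Rw2, w2Rw0, w2Rw1, w2Rw2
Branch closes: q and ~q both at w2.
Every branch closes; the branch above is one of them.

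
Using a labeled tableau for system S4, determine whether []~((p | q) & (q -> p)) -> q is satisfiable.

Satisfiable

1. []~((p | q) & (q -> p)) -> q, u
2. q, u   [->-rule on 1 (branches; this branch)]
Accessibility: uRu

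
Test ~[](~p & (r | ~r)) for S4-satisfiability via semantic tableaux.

Yes, satisfiable

1. ~[](~p & (r | ~r)), w0
2. ~(~p & (r | ~r)), w1
3. p, w1
Accessibility: w0Rw0, w0Rw1, w1Rw1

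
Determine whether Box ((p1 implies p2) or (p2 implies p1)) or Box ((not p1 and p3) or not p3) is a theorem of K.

Tableau for the negation not (Box ((p1 implies p2) or (p2 implies p1)) or Box ((not p1 and p3) or not p3)):
1. not (Box ((p1 implies p2) or (p2 implies p1)) or Box ((not p1 and p3) or not p3)), u
2. not Box ((p1 implies p2) or (p2 implies p1)), u
3. not Box ((not p1 and p3) or not p3), u
4. not ((p1 implies p2) or (p2 implies p1)), v
5. not (p1 implies p2), v
6. not (p2 implies p1), v
7. p1, v
8. not p2, v
9. p2, v
10. not p1, v
Accessibility: uRv
Branch closes: p2 and not p2 both at v.
All branches of the negation close; one closing branch shown above.

Valid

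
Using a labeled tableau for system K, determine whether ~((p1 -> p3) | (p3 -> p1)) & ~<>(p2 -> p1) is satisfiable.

Unsatisfiable (every branch closes)

1. ~((p1 -> p3) | (p3 -> p1)) & ~<>(p2 -> p1), w0
2. ~((p1 -> p3) | (p3 -> p1)), w0   [&-rule on 1]
3. ~<>(p2 -> p1), w0   [&-rule on 1]
4. ~(p1 -> p3), w0   [~|-rule on 2]
5. ~(p3 -> p1), w0   [~|-rule on 2]
6. p1, w0   [~->-rule on 4]
7. ~p3, w0   [~->-rule on 4]
8. p3, w0   [~->-rule on 5]
9. ~p1, w0   [~->-rule on 5]
Branch closes: p3 and ~p3 both at w0.
All branches of the tableau close; one closing branch shown above.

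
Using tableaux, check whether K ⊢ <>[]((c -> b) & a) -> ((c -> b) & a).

No, not valid

Tableau for the negation ~(<>[]((c -> b) & a) -> ((c -> b) & a)):
1. ~(<>[]((c -> b) & a) -> ((c -> b) & a)), 0
2. <>[]((c -> b) & a), 0
3. ~((c -> b) & a), 0
4. ~a, 0
5. []((c -> b) & a), 1
Accessibility: 0R1
The negation has an open branch (countermodel exists).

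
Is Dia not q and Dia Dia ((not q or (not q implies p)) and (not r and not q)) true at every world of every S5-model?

Not valid

Tableau for the negation not (Dia not q and Dia Dia ((not q or (not q implies p)) and (not r and not q))):
1. not (Dia not q and Dia Dia ((not q or (not q implies p)) and (not r and not q))), 0
2. not Dia Dia ((not q or (not q implies p)) and (not r and not q)), 0
3. not Dia ((not q or (not q implies p)) and (not r and not q)), 0
4. not ((not q or (not q implies p)) and (not r and not q)), 0
5. not (not r and not q), 0
6. q, 0
Accessibility: 0R0
The negation has an open branch (countermodel exists).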